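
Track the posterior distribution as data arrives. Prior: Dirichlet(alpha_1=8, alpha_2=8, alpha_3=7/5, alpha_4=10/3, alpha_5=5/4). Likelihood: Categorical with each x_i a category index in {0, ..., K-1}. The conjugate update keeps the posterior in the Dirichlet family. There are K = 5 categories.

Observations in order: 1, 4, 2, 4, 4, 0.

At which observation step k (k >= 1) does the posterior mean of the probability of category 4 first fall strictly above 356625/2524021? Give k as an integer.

obs 1: x=1 → posterior Dirichlet(8, 9, 7/5, 10/3, 5/4)
obs 2: x=4 → posterior Dirichlet(8, 9, 7/5, 10/3, 9/4)
obs 3: x=2 → posterior Dirichlet(8, 9, 12/5, 10/3, 9/4)
obs 4: x=4 → posterior Dirichlet(8, 9, 12/5, 10/3, 13/4)
obs 5: x=4 → posterior Dirichlet(8, 9, 12/5, 10/3, 17/4)
obs 6: x=0 → posterior Dirichlet(9, 9, 12/5, 10/3, 17/4)

k = 5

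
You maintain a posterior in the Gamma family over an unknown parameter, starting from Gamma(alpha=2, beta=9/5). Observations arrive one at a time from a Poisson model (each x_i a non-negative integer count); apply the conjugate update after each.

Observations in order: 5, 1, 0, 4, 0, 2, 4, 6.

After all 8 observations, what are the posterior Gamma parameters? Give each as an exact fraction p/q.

alpha=24, beta=49/5

obs 1: x=5 → posterior Gamma(7, 14/5)
obs 2: x=1 → posterior Gamma(8, 19/5)
obs 3: x=0 → posterior Gamma(8, 24/5)
obs 4: x=4 → posterior Gamma(12, 29/5)
obs 5: x=0 → posterior Gamma(12, 34/5)
obs 6: x=2 → posterior Gamma(14, 39/5)
obs 7: x=4 → posterior Gamma(18, 44/5)
obs 8: x=6 → posterior Gamma(24, 49/5)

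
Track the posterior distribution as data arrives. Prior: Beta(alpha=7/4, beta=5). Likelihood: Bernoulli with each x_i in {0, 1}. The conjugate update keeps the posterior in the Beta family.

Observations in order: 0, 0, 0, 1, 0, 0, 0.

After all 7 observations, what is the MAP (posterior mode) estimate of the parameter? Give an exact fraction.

obs 1: x=0 → posterior Beta(7/4, 6)
obs 2: x=0 → posterior Beta(7/4, 7)
obs 3: x=0 → posterior Beta(7/4, 8)
obs 4: x=1 → posterior Beta(11/4, 8)
obs 5: x=0 → posterior Beta(11/4, 9)
obs 6: x=0 → posterior Beta(11/4, 10)
obs 7: x=0 → posterior Beta(11/4, 11)

7/47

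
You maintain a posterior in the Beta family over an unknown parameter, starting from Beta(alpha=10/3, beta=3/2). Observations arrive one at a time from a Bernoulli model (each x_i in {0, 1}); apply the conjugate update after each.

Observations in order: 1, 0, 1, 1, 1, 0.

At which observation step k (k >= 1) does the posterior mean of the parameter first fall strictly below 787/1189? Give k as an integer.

obs 1: x=1 → posterior Beta(13/3, 3/2)
obs 2: x=0 → posterior Beta(13/3, 5/2)
obs 3: x=1 → posterior Beta(16/3, 5/2)
obs 4: x=1 → posterior Beta(19/3, 5/2)
obs 5: x=1 → posterior Beta(22/3, 5/2)
obs 6: x=0 → posterior Beta(22/3, 7/2)

k = 2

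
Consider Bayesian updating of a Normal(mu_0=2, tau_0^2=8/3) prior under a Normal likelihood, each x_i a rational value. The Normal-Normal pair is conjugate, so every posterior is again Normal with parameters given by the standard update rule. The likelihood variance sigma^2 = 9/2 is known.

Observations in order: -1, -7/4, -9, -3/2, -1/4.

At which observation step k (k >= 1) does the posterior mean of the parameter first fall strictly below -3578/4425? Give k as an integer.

obs 1: x=-1 → posterior Normal(38/43, 72/43)
obs 2: x=-7/4 → posterior Normal(10/59, 72/59)
obs 3: x=-9 → posterior Normal(-134/75, 24/25)
obs 4: x=-3/2 → posterior Normal(-158/91, 72/91)
obs 5: x=-1/4 → posterior Normal(-162/107, 72/107)

k = 3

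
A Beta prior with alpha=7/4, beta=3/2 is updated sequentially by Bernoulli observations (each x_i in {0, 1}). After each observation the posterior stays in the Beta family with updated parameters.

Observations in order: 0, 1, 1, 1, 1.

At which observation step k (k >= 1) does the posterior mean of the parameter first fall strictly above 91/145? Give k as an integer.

obs 1: x=0 → posterior Beta(7/4, 5/2)
obs 2: x=1 → posterior Beta(11/4, 5/2)
obs 3: x=1 → posterior Beta(15/4, 5/2)
obs 4: x=1 → posterior Beta(19/4, 5/2)
obs 5: x=1 → posterior Beta(23/4, 5/2)

k = 4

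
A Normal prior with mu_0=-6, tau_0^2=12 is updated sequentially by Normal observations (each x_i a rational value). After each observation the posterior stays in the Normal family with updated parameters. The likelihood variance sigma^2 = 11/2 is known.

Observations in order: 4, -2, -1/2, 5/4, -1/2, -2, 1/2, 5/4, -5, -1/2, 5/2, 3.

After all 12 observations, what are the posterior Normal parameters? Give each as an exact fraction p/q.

mu_0=-18/299, tau_0^2=132/299

obs 1: x=4 → posterior Normal(6/7, 132/35)
obs 2: x=-2 → posterior Normal(-18/59, 132/59)
obs 3: x=-1/2 → posterior Normal(-30/83, 132/83)
obs 4: x=5/4 → posterior Normal(0, 132/107)
obs 5: x=-1/2 → posterior Normal(-12/131, 132/131)
obs 6: x=-2 → posterior Normal(-12/31, 132/155)
obs 7: x=1/2 → posterior Normal(-48/179, 132/179)
obs 8: x=5/4 → posterior Normal(-18/203, 132/203)
obs 9: x=-5 → posterior Normal(-138/227, 132/227)
obs 10: x=-1/2 → posterior Normal(-150/251, 132/251)
obs 11: x=5/2 → posterior Normal(-18/55, 12/25)
obs 12: x=3 → posterior Normal(-18/299, 132/299)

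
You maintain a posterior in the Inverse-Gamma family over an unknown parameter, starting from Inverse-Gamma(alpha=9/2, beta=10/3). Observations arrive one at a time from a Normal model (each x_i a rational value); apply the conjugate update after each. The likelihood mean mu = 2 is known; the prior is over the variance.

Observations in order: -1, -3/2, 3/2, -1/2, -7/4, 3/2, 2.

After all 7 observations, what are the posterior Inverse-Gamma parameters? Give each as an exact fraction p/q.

alpha=8, beta=2339/96

obs 1: x=-1 → posterior Inverse-Gamma(5, 47/6)
obs 2: x=-3/2 → posterior Inverse-Gamma(11/2, 335/24)
obs 3: x=3/2 → posterior Inverse-Gamma(6, 169/12)
obs 4: x=-1/2 → posterior Inverse-Gamma(13/2, 413/24)
obs 5: x=-7/4 → posterior Inverse-Gamma(7, 2327/96)
obs 6: x=3/2 → posterior Inverse-Gamma(15/2, 2339/96)
obs 7: x=2 → posterior Inverse-Gamma(8, 2339/96)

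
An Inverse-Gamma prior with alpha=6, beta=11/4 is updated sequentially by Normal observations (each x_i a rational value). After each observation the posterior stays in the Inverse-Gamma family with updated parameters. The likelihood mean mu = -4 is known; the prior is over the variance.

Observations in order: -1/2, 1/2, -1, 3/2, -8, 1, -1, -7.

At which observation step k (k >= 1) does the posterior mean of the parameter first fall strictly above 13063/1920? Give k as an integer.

obs 1: x=-1/2 → posterior Inverse-Gamma(13/2, 71/8)
obs 2: x=1/2 → posterior Inverse-Gamma(7, 19)
obs 3: x=-1 → posterior Inverse-Gamma(15/2, 47/2)
obs 4: x=3/2 → posterior Inverse-Gamma(8, 309/8)
obs 5: x=-8 → posterior Inverse-Gamma(17/2, 373/8)
obs 6: x=1 → posterior Inverse-Gamma(9, 473/8)
obs 7: x=-1 → posterior Inverse-Gamma(19/2, 509/8)
obs 8: x=-7 → posterior Inverse-Gamma(10, 545/8)

k = 6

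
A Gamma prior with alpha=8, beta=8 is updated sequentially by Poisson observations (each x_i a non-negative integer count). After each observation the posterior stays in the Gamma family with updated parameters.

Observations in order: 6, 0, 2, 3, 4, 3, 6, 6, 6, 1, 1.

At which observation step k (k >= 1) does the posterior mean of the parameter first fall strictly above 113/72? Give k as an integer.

k = 4

obs 1: x=6 → posterior Gamma(14, 9)
obs 2: x=0 → posterior Gamma(14, 10)
obs 3: x=2 → posterior Gamma(16, 11)
obs 4: x=3 → posterior Gamma(19, 12)
obs 5: x=4 → posterior Gamma(23, 13)
obs 6: x=3 → posterior Gamma(26, 14)
obs 7: x=6 → posterior Gamma(32, 15)
obs 8: x=6 → posterior Gamma(38, 16)
obs 9: x=6 → posterior Gamma(44, 17)
obs 10: x=1 → posterior Gamma(45, 18)
obs 11: x=1 → posterior Gamma(46, 19)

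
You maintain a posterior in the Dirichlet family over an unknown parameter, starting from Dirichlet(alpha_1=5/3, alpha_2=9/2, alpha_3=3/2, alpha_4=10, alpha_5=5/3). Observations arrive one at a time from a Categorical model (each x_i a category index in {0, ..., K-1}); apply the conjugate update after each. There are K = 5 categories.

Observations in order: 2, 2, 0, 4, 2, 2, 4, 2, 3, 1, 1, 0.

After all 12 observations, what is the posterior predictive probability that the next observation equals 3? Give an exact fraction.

33/94

obs 1: x=2 → posterior Dirichlet(5/3, 9/2, 5/2, 10, 5/3)
obs 2: x=2 → posterior Dirichlet(5/3, 9/2, 7/2, 10, 5/3)
obs 3: x=0 → posterior Dirichlet(8/3, 9/2, 7/2, 10, 5/3)
obs 4: x=4 → posterior Dirichlet(8/3, 9/2, 7/2, 10, 8/3)
obs 5: x=2 → posterior Dirichlet(8/3, 9/2, 9/2, 10, 8/3)
obs 6: x=2 → posterior Dirichlet(8/3, 9/2, 11/2, 10, 8/3)
obs 7: x=4 → posterior Dirichlet(8/3, 9/2, 11/2, 10, 11/3)
obs 8: x=2 → posterior Dirichlet(8/3, 9/2, 13/2, 10, 11/3)
obs 9: x=3 → posterior Dirichlet(8/3, 9/2, 13/2, 11, 11/3)
obs 10: x=1 → posterior Dirichlet(8/3, 11/2, 13/2, 11, 11/3)
obs 11: x=1 → posterior Dirichlet(8/3, 13/2, 13/2, 11, 11/3)
obs 12: x=0 → posterior Dirichlet(11/3, 13/2, 13/2, 11, 11/3)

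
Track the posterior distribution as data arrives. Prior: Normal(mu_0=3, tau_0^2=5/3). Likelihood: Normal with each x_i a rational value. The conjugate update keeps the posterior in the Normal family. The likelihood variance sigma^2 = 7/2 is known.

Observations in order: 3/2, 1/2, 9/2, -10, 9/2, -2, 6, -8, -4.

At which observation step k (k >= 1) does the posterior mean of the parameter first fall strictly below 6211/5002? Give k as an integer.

obs 1: x=3/2 → posterior Normal(78/31, 35/31)
obs 2: x=1/2 → posterior Normal(83/41, 35/41)
obs 3: x=9/2 → posterior Normal(128/51, 35/51)
obs 4: x=-10 → posterior Normal(28/61, 35/61)
obs 5: x=9/2 → posterior Normal(73/71, 35/71)
obs 6: x=-2 → posterior Normal(53/81, 35/81)
obs 7: x=6 → posterior Normal(113/91, 5/13)
obs 8: x=-8 → posterior Normal(33/101, 35/101)
obs 9: x=-4 → posterior Normal(-7/111, 35/111)

k = 4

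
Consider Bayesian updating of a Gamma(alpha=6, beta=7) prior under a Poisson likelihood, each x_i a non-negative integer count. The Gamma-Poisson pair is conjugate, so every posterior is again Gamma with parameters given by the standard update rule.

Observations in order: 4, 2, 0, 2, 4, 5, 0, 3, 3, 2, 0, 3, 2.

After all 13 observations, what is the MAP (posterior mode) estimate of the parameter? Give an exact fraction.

7/4

obs 1: x=4 → posterior Gamma(10, 8)
obs 2: x=2 → posterior Gamma(12, 9)
obs 3: x=0 → posterior Gamma(12, 10)
obs 4: x=2 → posterior Gamma(14, 11)
obs 5: x=4 → posterior Gamma(18, 12)
obs 6: x=5 → posterior Gamma(23, 13)
obs 7: x=0 → posterior Gamma(23, 14)
obs 8: x=3 → posterior Gamma(26, 15)
obs 9: x=3 → posterior Gamma(29, 16)
obs 10: x=2 → posterior Gamma(31, 17)
obs 11: x=0 → posterior Gamma(31, 18)
obs 12: x=3 → posterior Gamma(34, 19)
obs 13: x=2 → posterior Gamma(36, 20)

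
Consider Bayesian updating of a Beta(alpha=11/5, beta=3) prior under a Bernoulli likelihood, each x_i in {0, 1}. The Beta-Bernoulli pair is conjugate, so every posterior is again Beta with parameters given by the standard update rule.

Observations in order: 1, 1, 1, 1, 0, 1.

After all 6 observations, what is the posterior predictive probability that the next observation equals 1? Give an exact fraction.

9/14

obs 1: x=1 → posterior Beta(16/5, 3)
obs 2: x=1 → posterior Beta(21/5, 3)
obs 3: x=1 → posterior Beta(26/5, 3)
obs 4: x=1 → posterior Beta(31/5, 3)
obs 5: x=0 → posterior Beta(31/5, 4)
obs 6: x=1 → posterior Beta(36/5, 4)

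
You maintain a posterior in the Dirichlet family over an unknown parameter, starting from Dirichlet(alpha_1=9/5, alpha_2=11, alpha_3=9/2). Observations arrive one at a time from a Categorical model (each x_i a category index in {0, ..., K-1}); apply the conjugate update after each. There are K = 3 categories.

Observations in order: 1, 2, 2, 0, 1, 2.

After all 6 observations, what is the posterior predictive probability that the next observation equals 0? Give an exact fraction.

obs 1: x=1 → posterior Dirichlet(9/5, 12, 9/2)
obs 2: x=2 → posterior Dirichlet(9/5, 12, 11/2)
obs 3: x=2 → posterior Dirichlet(9/5, 12, 13/2)
obs 4: x=0 → posterior Dirichlet(14/5, 12, 13/2)
obs 5: x=1 → posterior Dirichlet(14/5, 13, 13/2)
obs 6: x=2 → posterior Dirichlet(14/5, 13, 15/2)

28/233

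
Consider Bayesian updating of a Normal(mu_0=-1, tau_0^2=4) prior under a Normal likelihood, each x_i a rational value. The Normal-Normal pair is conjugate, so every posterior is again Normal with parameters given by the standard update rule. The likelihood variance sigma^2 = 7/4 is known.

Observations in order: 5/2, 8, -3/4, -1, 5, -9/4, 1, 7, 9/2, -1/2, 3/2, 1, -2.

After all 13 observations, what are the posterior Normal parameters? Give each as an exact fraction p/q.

mu_0=377/215, tau_0^2=28/215

obs 1: x=5/2 → posterior Normal(33/23, 28/23)
obs 2: x=8 → posterior Normal(161/39, 28/39)
obs 3: x=-3/4 → posterior Normal(149/55, 28/55)
obs 4: x=-1 → posterior Normal(133/71, 28/71)
obs 5: x=5 → posterior Normal(71/29, 28/87)
obs 6: x=-9/4 → posterior Normal(177/103, 28/103)
obs 7: x=1 → posterior Normal(193/119, 4/17)
obs 8: x=7 → posterior Normal(61/27, 28/135)
obs 9: x=9/2 → posterior Normal(377/151, 28/151)
obs 10: x=-1/2 → posterior Normal(369/167, 28/167)
obs 11: x=3/2 → posterior Normal(131/61, 28/183)
obs 12: x=1 → posterior Normal(409/199, 28/199)
obs 13: x=-2 → posterior Normal(377/215, 28/215)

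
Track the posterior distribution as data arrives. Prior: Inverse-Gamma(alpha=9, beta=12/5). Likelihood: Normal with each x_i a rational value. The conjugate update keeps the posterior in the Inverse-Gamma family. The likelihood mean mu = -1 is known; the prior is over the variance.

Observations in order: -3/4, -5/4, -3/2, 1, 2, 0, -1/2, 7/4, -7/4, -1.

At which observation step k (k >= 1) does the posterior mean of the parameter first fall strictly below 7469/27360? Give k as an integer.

obs 1: x=-3/4 → posterior Inverse-Gamma(19/2, 389/160)
obs 2: x=-5/4 → posterior Inverse-Gamma(10, 197/80)
obs 3: x=-3/2 → posterior Inverse-Gamma(21/2, 207/80)
obs 4: x=1 → posterior Inverse-Gamma(11, 367/80)
obs 5: x=2 → posterior Inverse-Gamma(23/2, 727/80)
obs 6: x=0 → posterior Inverse-Gamma(12, 767/80)
obs 7: x=-1/2 → posterior Inverse-Gamma(25/2, 777/80)
obs 8: x=7/4 → posterior Inverse-Gamma(13, 2159/160)
obs 9: x=-7/4 → posterior Inverse-Gamma(27/2, 551/40)
obs 10: x=-1 → posterior Inverse-Gamma(14, 551/40)

k = 3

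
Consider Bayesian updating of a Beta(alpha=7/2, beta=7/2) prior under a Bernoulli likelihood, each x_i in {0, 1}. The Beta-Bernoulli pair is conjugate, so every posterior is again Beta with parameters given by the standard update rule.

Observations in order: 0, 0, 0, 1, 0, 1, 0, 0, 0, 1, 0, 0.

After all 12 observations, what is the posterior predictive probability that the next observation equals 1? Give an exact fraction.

13/38

obs 1: x=0 → posterior Beta(7/2, 9/2)
obs 2: x=0 → posterior Beta(7/2, 11/2)
obs 3: x=0 → posterior Beta(7/2, 13/2)
obs 4: x=1 → posterior Beta(9/2, 13/2)
obs 5: x=0 → posterior Beta(9/2, 15/2)
obs 6: x=1 → posterior Beta(11/2, 15/2)
obs 7: x=0 → posterior Beta(11/2, 17/2)
obs 8: x=0 → posterior Beta(11/2, 19/2)
obs 9: x=0 → posterior Beta(11/2, 21/2)
obs 10: x=1 → posterior Beta(13/2, 21/2)
obs 11: x=0 → posterior Beta(13/2, 23/2)
obs 12: x=0 → posterior Beta(13/2, 25/2)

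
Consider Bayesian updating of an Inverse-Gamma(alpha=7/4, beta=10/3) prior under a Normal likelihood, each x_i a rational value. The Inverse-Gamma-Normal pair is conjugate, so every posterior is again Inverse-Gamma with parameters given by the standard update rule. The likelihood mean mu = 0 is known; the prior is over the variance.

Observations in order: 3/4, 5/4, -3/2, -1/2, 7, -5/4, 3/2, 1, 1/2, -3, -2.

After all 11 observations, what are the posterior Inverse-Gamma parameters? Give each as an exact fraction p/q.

obs 1: x=3/4 → posterior Inverse-Gamma(9/4, 347/96)
obs 2: x=5/4 → posterior Inverse-Gamma(11/4, 211/48)
obs 3: x=-3/2 → posterior Inverse-Gamma(13/4, 265/48)
obs 4: x=-1/2 → posterior Inverse-Gamma(15/4, 271/48)
obs 5: x=7 → posterior Inverse-Gamma(17/4, 1447/48)
obs 6: x=-5/4 → posterior Inverse-Gamma(19/4, 2969/96)
obs 7: x=3/2 → posterior Inverse-Gamma(21/4, 3077/96)
obs 8: x=1 → posterior Inverse-Gamma(23/4, 3125/96)
obs 9: x=1/2 → posterior Inverse-Gamma(25/4, 3137/96)
obs 10: x=-3 → posterior Inverse-Gamma(27/4, 3569/96)
obs 11: x=-2 → posterior Inverse-Gamma(29/4, 3761/96)

alpha=29/4, beta=3761/96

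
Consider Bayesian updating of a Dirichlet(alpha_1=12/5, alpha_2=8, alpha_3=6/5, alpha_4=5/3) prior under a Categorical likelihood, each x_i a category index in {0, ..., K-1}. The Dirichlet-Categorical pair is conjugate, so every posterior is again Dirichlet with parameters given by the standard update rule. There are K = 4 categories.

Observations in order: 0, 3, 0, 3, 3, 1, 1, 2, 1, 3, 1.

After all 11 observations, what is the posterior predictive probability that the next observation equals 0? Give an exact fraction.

obs 1: x=0 → posterior Dirichlet(17/5, 8, 6/5, 5/3)
obs 2: x=3 → posterior Dirichlet(17/5, 8, 6/5, 8/3)
obs 3: x=0 → posterior Dirichlet(22/5, 8, 6/5, 8/3)
obs 4: x=3 → posterior Dirichlet(22/5, 8, 6/5, 11/3)
obs 5: x=3 → posterior Dirichlet(22/5, 8, 6/5, 14/3)
obs 6: x=1 → posterior Dirichlet(22/5, 9, 6/5, 14/3)
obs 7: x=1 → posterior Dirichlet(22/5, 10, 6/5, 14/3)
obs 8: x=2 → posterior Dirichlet(22/5, 10, 11/5, 14/3)
obs 9: x=1 → posterior Dirichlet(22/5, 11, 11/5, 14/3)
obs 10: x=3 → posterior Dirichlet(22/5, 11, 11/5, 17/3)
obs 11: x=1 → posterior Dirichlet(22/5, 12, 11/5, 17/3)

33/182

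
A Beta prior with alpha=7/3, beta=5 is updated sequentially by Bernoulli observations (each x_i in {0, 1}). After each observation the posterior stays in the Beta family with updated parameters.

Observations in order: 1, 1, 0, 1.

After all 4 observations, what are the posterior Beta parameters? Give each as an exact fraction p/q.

obs 1: x=1 → posterior Beta(10/3, 5)
obs 2: x=1 → posterior Beta(13/3, 5)
obs 3: x=0 → posterior Beta(13/3, 6)
obs 4: x=1 → posterior Beta(16/3, 6)

alpha=16/3, beta=6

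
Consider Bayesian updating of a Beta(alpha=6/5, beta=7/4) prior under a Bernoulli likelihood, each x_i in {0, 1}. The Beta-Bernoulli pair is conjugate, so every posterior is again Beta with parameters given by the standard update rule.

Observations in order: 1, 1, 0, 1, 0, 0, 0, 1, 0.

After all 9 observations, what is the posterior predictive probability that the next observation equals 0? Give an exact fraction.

135/239

obs 1: x=1 → posterior Beta(11/5, 7/4)
obs 2: x=1 → posterior Beta(16/5, 7/4)
obs 3: x=0 → posterior Beta(16/5, 11/4)
obs 4: x=1 → posterior Beta(21/5, 11/4)
obs 5: x=0 → posterior Beta(21/5, 15/4)
obs 6: x=0 → posterior Beta(21/5, 19/4)
obs 7: x=0 → posterior Beta(21/5, 23/4)
obs 8: x=1 → posterior Beta(26/5, 23/4)
obs 9: x=0 → posterior Beta(26/5, 27/4)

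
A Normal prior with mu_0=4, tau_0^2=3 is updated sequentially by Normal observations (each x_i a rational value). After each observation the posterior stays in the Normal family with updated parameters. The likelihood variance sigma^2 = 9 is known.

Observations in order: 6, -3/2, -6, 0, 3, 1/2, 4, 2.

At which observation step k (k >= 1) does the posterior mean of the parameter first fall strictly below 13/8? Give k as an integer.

obs 1: x=6 → posterior Normal(9/2, 9/4)
obs 2: x=-3/2 → posterior Normal(33/10, 9/5)
obs 3: x=-6 → posterior Normal(7/4, 3/2)
obs 4: x=0 → posterior Normal(3/2, 9/7)
obs 5: x=3 → posterior Normal(27/16, 9/8)
obs 6: x=1/2 → posterior Normal(14/9, 1)
obs 7: x=4 → posterior Normal(9/5, 9/10)
obs 8: x=2 → posterior Normal(20/11, 9/11)

k = 4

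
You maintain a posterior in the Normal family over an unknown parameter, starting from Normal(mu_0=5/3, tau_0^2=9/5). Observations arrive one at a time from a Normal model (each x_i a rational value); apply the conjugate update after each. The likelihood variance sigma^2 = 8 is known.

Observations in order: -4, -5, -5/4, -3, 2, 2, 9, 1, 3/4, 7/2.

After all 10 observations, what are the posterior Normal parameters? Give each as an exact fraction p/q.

obs 1: x=-4 → posterior Normal(92/147, 72/49)
obs 2: x=-5 → posterior Normal(-43/174, 36/29)
obs 3: x=-5/4 → posterior Normal(-307/804, 72/67)
obs 4: x=-3 → posterior Normal(-631/912, 18/19)
obs 5: x=2 → posterior Normal(-83/204, 72/85)
obs 6: x=2 → posterior Normal(-199/1128, 36/47)
obs 7: x=9 → posterior Normal(773/1236, 72/103)
obs 8: x=1 → posterior Normal(881/1344, 9/14)
obs 9: x=3/4 → posterior Normal(481/726, 72/121)
obs 10: x=7/2 → posterior Normal(67/78, 36/65)

mu_0=67/78, tau_0^2=36/65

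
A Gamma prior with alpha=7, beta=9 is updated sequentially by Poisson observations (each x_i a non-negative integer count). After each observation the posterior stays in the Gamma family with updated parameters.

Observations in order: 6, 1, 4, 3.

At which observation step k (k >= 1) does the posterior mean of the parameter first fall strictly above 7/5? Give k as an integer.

k = 3

obs 1: x=6 → posterior Gamma(13, 10)
obs 2: x=1 → posterior Gamma(14, 11)
obs 3: x=4 → posterior Gamma(18, 12)
obs 4: x=3 → posterior Gamma(21, 13)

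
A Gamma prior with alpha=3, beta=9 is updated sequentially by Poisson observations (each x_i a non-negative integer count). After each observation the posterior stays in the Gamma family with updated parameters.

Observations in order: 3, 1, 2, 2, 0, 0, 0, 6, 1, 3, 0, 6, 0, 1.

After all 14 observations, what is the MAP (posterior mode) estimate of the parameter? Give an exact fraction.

obs 1: x=3 → posterior Gamma(6, 10)
obs 2: x=1 → posterior Gamma(7, 11)
obs 3: x=2 → posterior Gamma(9, 12)
obs 4: x=2 → posterior Gamma(11, 13)
obs 5: x=0 → posterior Gamma(11, 14)
obs 6: x=0 → posterior Gamma(11, 15)
obs 7: x=0 → posterior Gamma(11, 16)
obs 8: x=6 → posterior Gamma(17, 17)
obs 9: x=1 → posterior Gamma(18, 18)
obs 10: x=3 → posterior Gamma(21, 19)
obs 11: x=0 → posterior Gamma(21, 20)
obs 12: x=6 → posterior Gamma(27, 21)
obs 13: x=0 → posterior Gamma(27, 22)
obs 14: x=1 → posterior Gamma(28, 23)

27/23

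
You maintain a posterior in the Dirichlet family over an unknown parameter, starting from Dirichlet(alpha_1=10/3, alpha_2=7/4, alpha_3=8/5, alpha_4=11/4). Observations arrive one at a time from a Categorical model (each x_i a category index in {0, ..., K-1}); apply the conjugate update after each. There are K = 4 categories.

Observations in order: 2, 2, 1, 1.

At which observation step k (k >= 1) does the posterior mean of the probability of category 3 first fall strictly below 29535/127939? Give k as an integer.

obs 1: x=2 → posterior Dirichlet(10/3, 7/4, 13/5, 11/4)
obs 2: x=2 → posterior Dirichlet(10/3, 7/4, 18/5, 11/4)
obs 3: x=1 → posterior Dirichlet(10/3, 11/4, 18/5, 11/4)
obs 4: x=1 → posterior Dirichlet(10/3, 15/4, 18/5, 11/4)

k = 3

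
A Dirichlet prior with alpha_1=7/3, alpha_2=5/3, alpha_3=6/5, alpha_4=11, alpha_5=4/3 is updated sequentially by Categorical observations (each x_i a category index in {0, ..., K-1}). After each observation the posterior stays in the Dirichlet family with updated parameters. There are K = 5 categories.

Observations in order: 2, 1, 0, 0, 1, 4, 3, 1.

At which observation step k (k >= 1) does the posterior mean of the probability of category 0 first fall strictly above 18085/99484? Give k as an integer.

k = 4

obs 1: x=2 → posterior Dirichlet(7/3, 5/3, 11/5, 11, 4/3)
obs 2: x=1 → posterior Dirichlet(7/3, 8/3, 11/5, 11, 4/3)
obs 3: x=0 → posterior Dirichlet(10/3, 8/3, 11/5, 11, 4/3)
obs 4: x=0 → posterior Dirichlet(13/3, 8/3, 11/5, 11, 4/3)
obs 5: x=1 → posterior Dirichlet(13/3, 11/3, 11/5, 11, 4/3)
obs 6: x=4 → posterior Dirichlet(13/3, 11/3, 11/5, 11, 7/3)
obs 7: x=3 → posterior Dirichlet(13/3, 11/3, 11/5, 12, 7/3)
obs 8: x=1 → posterior Dirichlet(13/3, 14/3, 11/5, 12, 7/3)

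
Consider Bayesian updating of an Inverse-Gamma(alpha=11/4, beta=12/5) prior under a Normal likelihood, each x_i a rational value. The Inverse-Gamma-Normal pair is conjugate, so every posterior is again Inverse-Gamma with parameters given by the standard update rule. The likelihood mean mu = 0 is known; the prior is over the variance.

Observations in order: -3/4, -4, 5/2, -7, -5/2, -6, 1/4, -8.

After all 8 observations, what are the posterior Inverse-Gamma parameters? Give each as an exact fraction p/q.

alpha=27/4, beta=7317/80

obs 1: x=-3/4 → posterior Inverse-Gamma(13/4, 429/160)
obs 2: x=-4 → posterior Inverse-Gamma(15/4, 1709/160)
obs 3: x=5/2 → posterior Inverse-Gamma(17/4, 2209/160)
obs 4: x=-7 → posterior Inverse-Gamma(19/4, 6129/160)
obs 5: x=-5/2 → posterior Inverse-Gamma(21/4, 6629/160)
obs 6: x=-6 → posterior Inverse-Gamma(23/4, 9509/160)
obs 7: x=1/4 → posterior Inverse-Gamma(25/4, 4757/80)
obs 8: x=-8 → posterior Inverse-Gamma(27/4, 7317/80)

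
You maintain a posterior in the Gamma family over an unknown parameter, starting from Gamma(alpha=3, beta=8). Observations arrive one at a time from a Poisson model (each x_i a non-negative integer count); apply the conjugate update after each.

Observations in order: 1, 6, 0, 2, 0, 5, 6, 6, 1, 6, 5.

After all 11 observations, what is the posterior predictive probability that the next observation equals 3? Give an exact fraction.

331320258386202441106276121251513643746011624734497139279/1759218604441600000000000000000000000000000000000000000000

obs 1: x=1 → posterior Gamma(4, 9)
obs 2: x=6 → posterior Gamma(10, 10)
obs 3: x=0 → posterior Gamma(10, 11)
obs 4: x=2 → posterior Gamma(12, 12)
obs 5: x=0 → posterior Gamma(12, 13)
obs 6: x=5 → posterior Gamma(17, 14)
obs 7: x=6 → posterior Gamma(23, 15)
obs 8: x=6 → posterior Gamma(29, 16)
obs 9: x=1 → posterior Gamma(30, 17)
obs 10: x=6 → posterior Gamma(36, 18)
obs 11: x=5 → posterior Gamma(41, 19)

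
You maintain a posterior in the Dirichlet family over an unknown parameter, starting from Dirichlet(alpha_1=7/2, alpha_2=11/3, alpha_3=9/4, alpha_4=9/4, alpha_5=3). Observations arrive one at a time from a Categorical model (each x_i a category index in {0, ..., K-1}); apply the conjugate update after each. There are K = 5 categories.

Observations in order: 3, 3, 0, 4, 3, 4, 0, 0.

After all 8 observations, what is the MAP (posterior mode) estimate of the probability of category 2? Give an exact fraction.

obs 1: x=3 → posterior Dirichlet(7/2, 11/3, 9/4, 13/4, 3)
obs 2: x=3 → posterior Dirichlet(7/2, 11/3, 9/4, 17/4, 3)
obs 3: x=0 → posterior Dirichlet(9/2, 11/3, 9/4, 17/4, 3)
obs 4: x=4 → posterior Dirichlet(9/2, 11/3, 9/4, 17/4, 4)
obs 5: x=3 → posterior Dirichlet(9/2, 11/3, 9/4, 21/4, 4)
obs 6: x=4 → posterior Dirichlet(9/2, 11/3, 9/4, 21/4, 5)
obs 7: x=0 → posterior Dirichlet(11/2, 11/3, 9/4, 21/4, 5)
obs 8: x=0 → posterior Dirichlet(13/2, 11/3, 9/4, 21/4, 5)

15/212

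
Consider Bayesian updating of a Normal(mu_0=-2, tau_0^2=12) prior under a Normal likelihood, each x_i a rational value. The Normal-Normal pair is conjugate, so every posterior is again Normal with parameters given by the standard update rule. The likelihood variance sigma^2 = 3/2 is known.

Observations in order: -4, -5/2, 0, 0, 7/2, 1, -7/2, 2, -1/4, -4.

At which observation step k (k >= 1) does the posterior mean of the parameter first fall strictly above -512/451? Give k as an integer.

obs 1: x=-4 → posterior Normal(-34/9, 4/3)
obs 2: x=-5/2 → posterior Normal(-54/17, 12/17)
obs 3: x=0 → posterior Normal(-54/25, 12/25)
obs 4: x=0 → posterior Normal(-18/11, 4/11)
obs 5: x=7/2 → posterior Normal(-26/41, 12/41)
obs 6: x=1 → posterior Normal(-18/49, 12/49)
obs 7: x=-7/2 → posterior Normal(-46/57, 4/19)
obs 8: x=2 → posterior Normal(-6/13, 12/65)
obs 9: x=-1/4 → posterior Normal(-32/73, 12/73)
obs 10: x=-4 → posterior Normal(-64/81, 4/27)

k = 5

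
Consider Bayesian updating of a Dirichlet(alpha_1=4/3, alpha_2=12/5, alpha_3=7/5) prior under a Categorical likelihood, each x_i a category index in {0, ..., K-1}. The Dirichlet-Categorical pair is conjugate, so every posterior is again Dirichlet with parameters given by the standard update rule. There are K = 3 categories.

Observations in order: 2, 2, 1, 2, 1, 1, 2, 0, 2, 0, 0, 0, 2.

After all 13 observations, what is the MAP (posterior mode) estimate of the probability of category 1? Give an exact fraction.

obs 1: x=2 → posterior Dirichlet(4/3, 12/5, 12/5)
obs 2: x=2 → posterior Dirichlet(4/3, 12/5, 17/5)
obs 3: x=1 → posterior Dirichlet(4/3, 17/5, 17/5)
obs 4: x=2 → posterior Dirichlet(4/3, 17/5, 22/5)
obs 5: x=1 → posterior Dirichlet(4/3, 22/5, 22/5)
obs 6: x=1 → posterior Dirichlet(4/3, 27/5, 22/5)
obs 7: x=2 → posterior Dirichlet(4/3, 27/5, 27/5)
obs 8: x=0 → posterior Dirichlet(7/3, 27/5, 27/5)
obs 9: x=2 → posterior Dirichlet(7/3, 27/5, 32/5)
obs 10: x=0 → posterior Dirichlet(10/3, 27/5, 32/5)
obs 11: x=0 → posterior Dirichlet(13/3, 27/5, 32/5)
obs 12: x=0 → posterior Dirichlet(16/3, 27/5, 32/5)
obs 13: x=2 → posterior Dirichlet(16/3, 27/5, 37/5)

66/227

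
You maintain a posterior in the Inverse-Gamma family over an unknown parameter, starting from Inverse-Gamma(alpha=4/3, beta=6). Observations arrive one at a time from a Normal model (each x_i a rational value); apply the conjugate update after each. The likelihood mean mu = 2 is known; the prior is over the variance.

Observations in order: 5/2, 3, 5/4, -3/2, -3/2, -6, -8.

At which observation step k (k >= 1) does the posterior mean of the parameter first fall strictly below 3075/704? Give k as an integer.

k = 3

obs 1: x=5/2 → posterior Inverse-Gamma(11/6, 49/8)
obs 2: x=3 → posterior Inverse-Gamma(7/3, 53/8)
obs 3: x=5/4 → posterior Inverse-Gamma(17/6, 221/32)
obs 4: x=-3/2 → posterior Inverse-Gamma(10/3, 417/32)
obs 5: x=-3/2 → posterior Inverse-Gamma(23/6, 613/32)
obs 6: x=-6 → posterior Inverse-Gamma(13/3, 1637/32)
obs 7: x=-8 → posterior Inverse-Gamma(29/6, 3237/32)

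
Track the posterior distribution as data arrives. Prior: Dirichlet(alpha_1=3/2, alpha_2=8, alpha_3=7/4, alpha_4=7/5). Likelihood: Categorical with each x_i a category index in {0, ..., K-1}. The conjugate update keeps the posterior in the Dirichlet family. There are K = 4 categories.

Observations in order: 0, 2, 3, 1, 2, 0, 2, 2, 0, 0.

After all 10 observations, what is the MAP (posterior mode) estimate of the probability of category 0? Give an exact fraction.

obs 1: x=0 → posterior Dirichlet(5/2, 8, 7/4, 7/5)
obs 2: x=2 → posterior Dirichlet(5/2, 8, 11/4, 7/5)
obs 3: x=3 → posterior Dirichlet(5/2, 8, 11/4, 12/5)
obs 4: x=1 → posterior Dirichlet(5/2, 9, 11/4, 12/5)
obs 5: x=2 → posterior Dirichlet(5/2, 9, 15/4, 12/5)
obs 6: x=0 → posterior Dirichlet(7/2, 9, 15/4, 12/5)
obs 7: x=2 → posterior Dirichlet(7/2, 9, 19/4, 12/5)
obs 8: x=2 → posterior Dirichlet(7/2, 9, 23/4, 12/5)
obs 9: x=0 → posterior Dirichlet(9/2, 9, 23/4, 12/5)
obs 10: x=0 → posterior Dirichlet(11/2, 9, 23/4, 12/5)

90/373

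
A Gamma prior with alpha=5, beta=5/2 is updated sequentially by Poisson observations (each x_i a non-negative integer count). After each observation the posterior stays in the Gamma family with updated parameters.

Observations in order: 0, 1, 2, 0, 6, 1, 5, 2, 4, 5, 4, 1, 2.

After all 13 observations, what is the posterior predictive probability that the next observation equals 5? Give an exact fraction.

obs 1: x=0 → posterior Gamma(5, 7/2)
obs 2: x=1 → posterior Gamma(6, 9/2)
obs 3: x=2 → posterior Gamma(8, 11/2)
obs 4: x=0 → posterior Gamma(8, 13/2)
obs 5: x=6 → posterior Gamma(14, 15/2)
obs 6: x=1 → posterior Gamma(15, 17/2)
obs 7: x=5 → posterior Gamma(20, 19/2)
obs 8: x=2 → posterior Gamma(22, 21/2)
obs 9: x=4 → posterior Gamma(26, 23/2)
obs 10: x=5 → posterior Gamma(31, 25/2)
obs 11: x=4 → posterior Gamma(35, 27/2)
obs 12: x=1 → posterior Gamma(36, 29/2)
obs 13: x=2 → posterior Gamma(38, 31/2)

4261212431485303382823961430228893711432162482276493041844819072/65914074728355122310774725989407248385675524217842382709032760779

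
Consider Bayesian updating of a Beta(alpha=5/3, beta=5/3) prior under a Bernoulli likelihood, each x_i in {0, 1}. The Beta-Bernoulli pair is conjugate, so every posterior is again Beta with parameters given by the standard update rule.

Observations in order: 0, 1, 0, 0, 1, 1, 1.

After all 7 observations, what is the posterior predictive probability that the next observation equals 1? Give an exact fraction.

obs 1: x=0 → posterior Beta(5/3, 8/3)
obs 2: x=1 → posterior Beta(8/3, 8/3)
obs 3: x=0 → posterior Beta(8/3, 11/3)
obs 4: x=0 → posterior Beta(8/3, 14/3)
obs 5: x=1 → posterior Beta(11/3, 14/3)
obs 6: x=1 → posterior Beta(14/3, 14/3)
obs 7: x=1 → posterior Beta(17/3, 14/3)

17/31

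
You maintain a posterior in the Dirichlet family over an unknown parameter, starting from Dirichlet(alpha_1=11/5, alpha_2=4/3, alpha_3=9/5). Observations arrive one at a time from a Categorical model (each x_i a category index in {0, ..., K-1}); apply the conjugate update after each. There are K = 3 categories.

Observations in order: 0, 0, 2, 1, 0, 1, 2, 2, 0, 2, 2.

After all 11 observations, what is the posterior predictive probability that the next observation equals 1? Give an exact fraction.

10/49

obs 1: x=0 → posterior Dirichlet(16/5, 4/3, 9/5)
obs 2: x=0 → posterior Dirichlet(21/5, 4/3, 9/5)
obs 3: x=2 → posterior Dirichlet(21/5, 4/3, 14/5)
obs 4: x=1 → posterior Dirichlet(21/5, 7/3, 14/5)
obs 5: x=0 → posterior Dirichlet(26/5, 7/3, 14/5)
obs 6: x=1 → posterior Dirichlet(26/5, 10/3, 14/5)
obs 7: x=2 → posterior Dirichlet(26/5, 10/3, 19/5)
obs 8: x=2 → posterior Dirichlet(26/5, 10/3, 24/5)
obs 9: x=0 → posterior Dirichlet(31/5, 10/3, 24/5)
obs 10: x=2 → posterior Dirichlet(31/5, 10/3, 29/5)
obs 11: x=2 → posterior Dirichlet(31/5, 10/3, 34/5)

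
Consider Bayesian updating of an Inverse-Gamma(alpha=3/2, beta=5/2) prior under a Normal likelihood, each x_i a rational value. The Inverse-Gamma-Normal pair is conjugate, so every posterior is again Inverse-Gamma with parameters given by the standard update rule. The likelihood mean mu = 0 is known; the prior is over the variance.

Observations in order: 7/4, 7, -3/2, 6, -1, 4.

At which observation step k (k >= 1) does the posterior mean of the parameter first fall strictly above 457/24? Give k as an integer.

k = 4

obs 1: x=7/4 → posterior Inverse-Gamma(2, 129/32)
obs 2: x=7 → posterior Inverse-Gamma(5/2, 913/32)
obs 3: x=-3/2 → posterior Inverse-Gamma(3, 949/32)
obs 4: x=6 → posterior Inverse-Gamma(7/2, 1525/32)
obs 5: x=-1 → posterior Inverse-Gamma(4, 1541/32)
obs 6: x=4 → posterior Inverse-Gamma(9/2, 1797/32)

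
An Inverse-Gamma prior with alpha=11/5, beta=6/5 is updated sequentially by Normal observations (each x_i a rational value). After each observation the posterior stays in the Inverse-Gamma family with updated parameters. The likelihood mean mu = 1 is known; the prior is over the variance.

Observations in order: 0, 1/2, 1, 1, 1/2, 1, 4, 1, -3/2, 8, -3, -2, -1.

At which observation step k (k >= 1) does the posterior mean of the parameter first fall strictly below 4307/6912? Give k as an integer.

k = 4

obs 1: x=0 → posterior Inverse-Gamma(27/10, 17/10)
obs 2: x=1/2 → posterior Inverse-Gamma(16/5, 73/40)
obs 3: x=1 → posterior Inverse-Gamma(37/10, 73/40)
obs 4: x=1 → posterior Inverse-Gamma(21/5, 73/40)
obs 5: x=1/2 → posterior Inverse-Gamma(47/10, 39/20)
obs 6: x=1 → posterior Inverse-Gamma(26/5, 39/20)
obs 7: x=4 → posterior Inverse-Gamma(57/10, 129/20)
obs 8: x=1 → posterior Inverse-Gamma(31/5, 129/20)
obs 9: x=-3/2 → posterior Inverse-Gamma(67/10, 383/40)
obs 10: x=8 → posterior Inverse-Gamma(36/5, 1363/40)
obs 11: x=-3 → posterior Inverse-Gamma(77/10, 1683/40)
obs 12: x=-2 → posterior Inverse-Gamma(41/5, 1863/40)
obs 13: x=-1 → posterior Inverse-Gamma(87/10, 1943/40)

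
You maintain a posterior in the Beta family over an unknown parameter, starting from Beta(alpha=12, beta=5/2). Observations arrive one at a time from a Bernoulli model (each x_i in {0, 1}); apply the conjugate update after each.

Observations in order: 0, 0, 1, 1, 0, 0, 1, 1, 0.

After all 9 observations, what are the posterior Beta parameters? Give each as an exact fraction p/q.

obs 1: x=0 → posterior Beta(12, 7/2)
obs 2: x=0 → posterior Beta(12, 9/2)
obs 3: x=1 → posterior Beta(13, 9/2)
obs 4: x=1 → posterior Beta(14, 9/2)
obs 5: x=0 → posterior Beta(14, 11/2)
obs 6: x=0 → posterior Beta(14, 13/2)
obs 7: x=1 → posterior Beta(15, 13/2)
obs 8: x=1 → posterior Beta(16, 13/2)
obs 9: x=0 → posterior Beta(16, 15/2)

alpha=16, beta=15/2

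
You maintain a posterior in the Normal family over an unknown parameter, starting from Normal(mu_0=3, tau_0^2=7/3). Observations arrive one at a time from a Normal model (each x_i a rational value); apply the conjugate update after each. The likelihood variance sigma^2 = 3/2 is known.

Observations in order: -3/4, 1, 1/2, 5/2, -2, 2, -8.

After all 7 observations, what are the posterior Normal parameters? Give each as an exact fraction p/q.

obs 1: x=-3/4 → posterior Normal(33/46, 21/23)
obs 2: x=1 → posterior Normal(61/74, 21/37)
obs 3: x=1/2 → posterior Normal(25/34, 7/17)
obs 4: x=5/2 → posterior Normal(29/26, 21/65)
obs 5: x=-2 → posterior Normal(89/158, 21/79)
obs 6: x=2 → posterior Normal(145/186, 7/31)
obs 7: x=-8 → posterior Normal(-79/214, 21/107)

mu_0=-79/214, tau_0^2=21/107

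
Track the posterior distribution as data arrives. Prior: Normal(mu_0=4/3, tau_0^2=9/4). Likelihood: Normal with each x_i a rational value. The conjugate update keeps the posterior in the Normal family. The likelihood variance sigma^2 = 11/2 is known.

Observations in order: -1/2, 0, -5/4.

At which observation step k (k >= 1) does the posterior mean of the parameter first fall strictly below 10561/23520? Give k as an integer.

k = 3

obs 1: x=-1/2 → posterior Normal(149/186, 99/62)
obs 2: x=0 → posterior Normal(149/240, 99/80)
obs 3: x=-5/4 → posterior Normal(163/588, 99/98)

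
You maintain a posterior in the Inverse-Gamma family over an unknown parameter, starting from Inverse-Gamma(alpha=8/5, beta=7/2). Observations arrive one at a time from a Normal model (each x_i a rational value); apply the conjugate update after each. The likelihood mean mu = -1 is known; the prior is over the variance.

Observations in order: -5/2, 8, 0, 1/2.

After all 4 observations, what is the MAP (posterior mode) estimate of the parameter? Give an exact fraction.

935/92

obs 1: x=-5/2 → posterior Inverse-Gamma(21/10, 37/8)
obs 2: x=8 → posterior Inverse-Gamma(13/5, 361/8)
obs 3: x=0 → posterior Inverse-Gamma(31/10, 365/8)
obs 4: x=1/2 → posterior Inverse-Gamma(18/5, 187/4)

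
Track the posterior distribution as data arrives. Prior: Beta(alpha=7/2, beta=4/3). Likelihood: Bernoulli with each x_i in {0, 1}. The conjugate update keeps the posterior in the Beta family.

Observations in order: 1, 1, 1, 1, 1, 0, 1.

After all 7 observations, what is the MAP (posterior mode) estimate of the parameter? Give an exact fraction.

obs 1: x=1 → posterior Beta(9/2, 4/3)
obs 2: x=1 → posterior Beta(11/2, 4/3)
obs 3: x=1 → posterior Beta(13/2, 4/3)
obs 4: x=1 → posterior Beta(15/2, 4/3)
obs 5: x=1 → posterior Beta(17/2, 4/3)
obs 6: x=0 → posterior Beta(17/2, 7/3)
obs 7: x=1 → posterior Beta(19/2, 7/3)

51/59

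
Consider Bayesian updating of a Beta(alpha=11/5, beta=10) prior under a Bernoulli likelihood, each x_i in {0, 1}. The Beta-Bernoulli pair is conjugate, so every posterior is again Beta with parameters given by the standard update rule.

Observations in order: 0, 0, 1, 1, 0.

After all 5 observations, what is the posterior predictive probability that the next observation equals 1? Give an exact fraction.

21/86

obs 1: x=0 → posterior Beta(11/5, 11)
obs 2: x=0 → posterior Beta(11/5, 12)
obs 3: x=1 → posterior Beta(16/5, 12)
obs 4: x=1 → posterior Beta(21/5, 12)
obs 5: x=0 → posterior Beta(21/5, 13)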